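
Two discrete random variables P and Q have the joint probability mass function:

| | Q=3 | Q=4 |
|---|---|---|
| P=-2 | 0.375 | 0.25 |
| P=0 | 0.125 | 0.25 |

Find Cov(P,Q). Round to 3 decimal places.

0.125

E[P] = -1.25,  E[Q] = 3.5
E[PQ] = -4.25
Cov(P,Q) = E[PQ] − E[P]E[Q] = -4.25 − (-1.25)(3.5) = 0.125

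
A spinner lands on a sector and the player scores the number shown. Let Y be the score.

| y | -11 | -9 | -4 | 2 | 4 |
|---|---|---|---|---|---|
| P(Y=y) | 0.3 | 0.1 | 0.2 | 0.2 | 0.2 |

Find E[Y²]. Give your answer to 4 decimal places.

E[Y²] = (-11)²(0.3) + (-9)²(0.1) + (-4)²(0.2) + (2)²(0.2) + (4)²(0.2) = 51.6

51.6000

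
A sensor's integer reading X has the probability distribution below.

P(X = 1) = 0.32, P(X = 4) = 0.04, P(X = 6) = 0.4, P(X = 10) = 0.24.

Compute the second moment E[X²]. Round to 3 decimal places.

39.360

E[X²] = (1)²(0.32) + (4)²(0.04) + (6)²(0.4) + (10)²(0.24) = 39.36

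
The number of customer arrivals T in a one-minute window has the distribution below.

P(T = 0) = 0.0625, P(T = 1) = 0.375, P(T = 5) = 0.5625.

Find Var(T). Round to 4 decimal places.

4.2773

E[T] = (0)(0.0625) + (1)(0.375) + (5)(0.5625) = 3.1875
E[T²] = (0)²(0.0625) + (1)²(0.375) + (5)²(0.5625) = 14.4375
Var(T) = E[T²] − (E[T])² = 14.4375 − (3.1875)² = 4.27734375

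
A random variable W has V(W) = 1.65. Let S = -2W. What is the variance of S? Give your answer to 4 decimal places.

V(-2W) = (-2)²·V(W) = 4·1.65 = 6.6

6.6000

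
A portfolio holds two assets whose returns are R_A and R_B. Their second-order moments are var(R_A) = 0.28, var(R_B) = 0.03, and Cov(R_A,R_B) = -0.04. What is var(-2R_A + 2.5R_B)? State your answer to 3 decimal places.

var(-2R_A + 2.5R_B) = (-2)²·var(R_A) + (2.5)²·var(R_B) + 2·(-2)·(2.5)·Cov(R_A,R_B)
= 4·0.28 + 6.25·0.03 + -10·-0.04 = 1.7075

1.708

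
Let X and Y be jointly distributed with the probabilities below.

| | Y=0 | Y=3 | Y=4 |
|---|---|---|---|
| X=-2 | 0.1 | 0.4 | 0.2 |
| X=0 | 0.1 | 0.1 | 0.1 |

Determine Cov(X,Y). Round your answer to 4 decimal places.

E[X] = -1.4,  E[Y] = 2.7
E[XY] = -4
Cov(X,Y) = E[XY] − E[X]E[Y] = -4 − (-1.4)(2.7) = -0.22

-0.2200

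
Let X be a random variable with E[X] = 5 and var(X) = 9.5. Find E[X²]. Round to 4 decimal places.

E[X²] = var(X) + (E[X])² = 9.5 + (5)² = 34.5

34.5000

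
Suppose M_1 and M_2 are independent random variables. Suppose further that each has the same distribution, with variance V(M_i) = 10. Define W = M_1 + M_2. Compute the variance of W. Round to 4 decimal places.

20.0000

By independence, V(W) = (1)²V(M_1) + (1)²V(M_2)
= (1)²·10 + (1)²·10 = 20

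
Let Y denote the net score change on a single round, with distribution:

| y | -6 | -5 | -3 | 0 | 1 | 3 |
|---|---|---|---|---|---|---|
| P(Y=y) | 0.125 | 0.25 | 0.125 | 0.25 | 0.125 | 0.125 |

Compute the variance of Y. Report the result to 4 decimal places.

9.6094

E[Y] = (-6)(0.125) + (-5)(0.25) + (-3)(0.125) + (0)(0.25) + (1)(0.125) + (3)(0.125) = -1.875
E[Y²] = (-6)²(0.125) + (-5)²(0.25) + (-3)²(0.125) + (0)²(0.25) + (1)²(0.125) + (3)²(0.125) = 13.125
var(Y) = E[Y²] − (E[Y])² = 13.125 − (-1.875)² = 9.609375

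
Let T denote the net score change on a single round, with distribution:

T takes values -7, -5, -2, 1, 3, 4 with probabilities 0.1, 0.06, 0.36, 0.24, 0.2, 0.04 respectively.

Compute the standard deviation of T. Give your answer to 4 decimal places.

3.1625

E[T] = (-7)(0.1) + (-5)(0.06) + (-2)(0.36) + (1)(0.24) + (3)(0.2) + (4)(0.04) = -0.72
E[T²] = (-7)²(0.1) + (-5)²(0.06) + (-2)²(0.36) + (1)²(0.24) + (3)²(0.2) + (4)²(0.04) = 10.52
V(T) = E[T²] − (E[T])² = 10.52 − (-0.72)² = 10.0016
sd(T) = √10.0016 ≈ 3.1625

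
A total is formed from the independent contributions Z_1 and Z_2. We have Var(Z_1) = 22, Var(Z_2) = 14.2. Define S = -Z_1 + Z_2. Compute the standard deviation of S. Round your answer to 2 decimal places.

By independence, Var(S) = (-1)²Var(Z_1) + (1)²Var(Z_2)
= (-1)²·22 + (1)²·14.2 = 36.2
σ(S) = √36.2 ≈ 6.02

6.02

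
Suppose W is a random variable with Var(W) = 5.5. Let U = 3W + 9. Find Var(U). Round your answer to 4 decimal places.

Var(3W + 9) = (3)²·Var(W) = 9·5.5 = 49.5

49.5000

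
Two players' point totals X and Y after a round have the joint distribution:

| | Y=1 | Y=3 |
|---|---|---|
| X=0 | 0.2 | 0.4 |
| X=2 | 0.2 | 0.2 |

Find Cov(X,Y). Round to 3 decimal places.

E[X] = 0.8,  E[Y] = 2.2
E[XY] = 1.6
Cov(X,Y) = E[XY] − E[X]E[Y] = 1.6 − (0.8)(2.2) = -0.16

-0.160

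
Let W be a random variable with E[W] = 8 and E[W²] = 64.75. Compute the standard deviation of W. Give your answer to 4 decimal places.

Var(W) = 64.75 − (8)² = 0.75
sd(W) = √0.75 ≈ 0.8660

0.8660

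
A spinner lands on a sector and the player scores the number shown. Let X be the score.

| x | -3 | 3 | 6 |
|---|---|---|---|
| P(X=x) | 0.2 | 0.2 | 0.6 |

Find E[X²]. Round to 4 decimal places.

25.2000

E[X²] = (-3)²(0.2) + (3)²(0.2) + (6)²(0.6) = 25.2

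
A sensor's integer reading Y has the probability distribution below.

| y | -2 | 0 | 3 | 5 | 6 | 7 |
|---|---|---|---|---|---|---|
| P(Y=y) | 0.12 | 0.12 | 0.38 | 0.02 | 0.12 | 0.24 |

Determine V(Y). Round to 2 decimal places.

8.92

E[Y] = (-2)(0.12) + (0)(0.12) + (3)(0.38) + (5)(0.02) + (6)(0.12) + (7)(0.24) = 3.4
E[Y²] = (-2)²(0.12) + (0)²(0.12) + (3)²(0.38) + (5)²(0.02) + (6)²(0.12) + (7)²(0.24) = 20.48
V(Y) = E[Y²] − (E[Y])² = 20.48 − (3.4)² = 8.92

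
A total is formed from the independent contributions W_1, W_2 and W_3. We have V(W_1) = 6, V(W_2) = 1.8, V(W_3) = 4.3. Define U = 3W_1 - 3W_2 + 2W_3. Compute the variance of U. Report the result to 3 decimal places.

87.400

By independence, V(U) = (3)²V(W_1) + (-3)²V(W_2) + (2)²V(W_3)
= (3)²·6 + (-3)²·1.8 + (2)²·4.3 = 87.4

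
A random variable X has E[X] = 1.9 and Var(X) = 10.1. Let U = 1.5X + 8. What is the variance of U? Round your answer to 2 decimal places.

22.73

Var(1.5X + 8) = (1.5)²·Var(X) = 2.25·10.1 = 22.725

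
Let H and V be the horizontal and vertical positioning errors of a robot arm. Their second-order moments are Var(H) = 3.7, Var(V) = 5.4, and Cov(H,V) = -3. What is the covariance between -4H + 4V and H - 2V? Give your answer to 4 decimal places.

-94.0000

Cov(-4H + 4V, H - 2V) = (-4)(1)Var(H) + (4)(-2)Var(V) + [(-4)(-2) + (4)(1)]Cov(H,V)
= -4·3.7 + -8·5.4 + 12·-3 = -94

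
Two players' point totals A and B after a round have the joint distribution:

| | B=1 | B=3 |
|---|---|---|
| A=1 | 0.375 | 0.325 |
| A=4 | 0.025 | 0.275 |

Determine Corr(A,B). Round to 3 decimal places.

E[A] = 1.9,  E[B] = 2.2
E[AB] = 4.75
Cov(A,B) = E[AB] − E[A]E[B] = 4.75 − (1.9)(2.2) = 0.57
V(A) = 1.89,  V(B) = 0.96
ρ = 0.57 / √(1.89·0.96) ≈ 0.423

0.423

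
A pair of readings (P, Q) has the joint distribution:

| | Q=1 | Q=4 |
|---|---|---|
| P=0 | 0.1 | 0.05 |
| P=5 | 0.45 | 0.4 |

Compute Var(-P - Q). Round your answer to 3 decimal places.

5.940

E[P] = 4.25,  E[Q] = 2.35,  E[PQ] = 10.25
Var(P) = 21.25 − (4.25)² = 3.1875;  Var(Q) = 7.75 − (2.35)² = 2.2275
Cov(P,Q) = 10.25 − (4.25)(2.35) = 0.2625
Var(-P - Q) = (-1)²·3.1875 + (-1)²·2.2275 + 2·(-1)·(-1)·0.2625 = 5.94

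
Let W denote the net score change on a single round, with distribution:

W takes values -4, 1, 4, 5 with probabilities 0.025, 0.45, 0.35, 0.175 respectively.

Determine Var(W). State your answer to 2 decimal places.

3.93

E[W] = (-4)(0.025) + (1)(0.45) + (4)(0.35) + (5)(0.175) = 2.625
E[W²] = (-4)²(0.025) + (1)²(0.45) + (4)²(0.35) + (5)²(0.175) = 10.825
Var(W) = E[W²] − (E[W])² = 10.825 − (2.625)² = 3.934375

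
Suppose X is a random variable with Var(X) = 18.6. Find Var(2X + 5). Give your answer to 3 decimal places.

Var(2X + 5) = (2)²·Var(X) = 4·18.6 = 74.4

74.400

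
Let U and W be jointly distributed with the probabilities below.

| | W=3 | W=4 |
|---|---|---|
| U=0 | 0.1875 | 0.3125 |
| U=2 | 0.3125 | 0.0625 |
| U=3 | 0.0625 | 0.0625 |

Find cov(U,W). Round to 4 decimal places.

-0.1797

E[U] = 1.125,  E[W] = 3.4375
E[UW] = 3.6875
cov(U,W) = E[UW] − E[U]E[W] = 3.6875 − (1.125)(3.4375) = -0.1796875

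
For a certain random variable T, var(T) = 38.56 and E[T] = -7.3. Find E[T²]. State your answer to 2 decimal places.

E[T²] = var(T) + (E[T])² = 38.56 + (-7.3)² = 91.85

91.85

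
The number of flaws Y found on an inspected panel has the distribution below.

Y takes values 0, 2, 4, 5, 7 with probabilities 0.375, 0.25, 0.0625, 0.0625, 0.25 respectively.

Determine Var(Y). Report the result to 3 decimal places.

E[Y] = (0)(0.375) + (2)(0.25) + (4)(0.0625) + (5)(0.0625) + (7)(0.25) = 2.8125
E[Y²] = (0)²(0.375) + (2)²(0.25) + (4)²(0.0625) + (5)²(0.0625) + (7)²(0.25) = 15.8125
Var(Y) = E[Y²] − (E[Y])² = 15.8125 − (2.8125)² = 7.90234375

7.902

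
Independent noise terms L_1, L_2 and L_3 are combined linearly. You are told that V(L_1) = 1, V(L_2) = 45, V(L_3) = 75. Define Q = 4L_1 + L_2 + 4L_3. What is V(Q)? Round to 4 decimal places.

1261.0000

By independence, V(Q) = (4)²V(L_1) + (1)²V(L_2) + (4)²V(L_3)
= (4)²·1 + (1)²·45 + (4)²·75 = 1261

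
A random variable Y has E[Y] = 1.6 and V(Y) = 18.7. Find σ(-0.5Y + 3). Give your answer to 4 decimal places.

V(-0.5Y + 3) = (-0.5)²·18.7 = 4.675
σ(-0.5Y + 3) = √4.675 ≈ 2.1622

2.1622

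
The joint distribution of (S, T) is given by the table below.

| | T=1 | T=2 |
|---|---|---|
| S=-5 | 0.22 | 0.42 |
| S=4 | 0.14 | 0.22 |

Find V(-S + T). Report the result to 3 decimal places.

19.080

E[S] = -1.76,  E[T] = 1.64,  E[ST] = -2.98
V(S) = 21.76 − (-1.76)² = 18.6624;  V(T) = 2.92 − (1.64)² = 0.2304
cov(S,T) = -2.98 − (-1.76)(1.64) = -0.0936
V(-S + T) = (-1)²·18.6624 + (1)²·0.2304 + 2·(-1)·(1)·-0.0936 = 19.08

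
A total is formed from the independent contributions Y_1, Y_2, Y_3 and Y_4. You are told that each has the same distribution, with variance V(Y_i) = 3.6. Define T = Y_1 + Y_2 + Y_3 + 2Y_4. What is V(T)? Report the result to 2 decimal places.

25.20

By independence, V(T) = (1)²V(Y_1) + (1)²V(Y_2) + (1)²V(Y_3) + (2)²V(Y_4)
= (1)²·3.6 + (1)²·3.6 + (1)²·3.6 + (2)²·3.6 = 25.2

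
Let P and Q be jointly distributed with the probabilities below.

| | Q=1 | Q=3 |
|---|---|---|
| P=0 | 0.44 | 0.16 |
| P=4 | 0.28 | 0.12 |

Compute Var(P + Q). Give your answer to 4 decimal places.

E[P] = 1.6,  E[Q] = 1.56,  E[PQ] = 2.56
Var(P) = 6.4 − (1.6)² = 3.84;  Var(Q) = 3.24 − (1.56)² = 0.8064
Cov(P,Q) = 2.56 − (1.6)(1.56) = 0.064
Var(P + Q) = (1)²·3.84 + (1)²·0.8064 + 2·(1)·(1)·0.064 = 4.7744

4.7744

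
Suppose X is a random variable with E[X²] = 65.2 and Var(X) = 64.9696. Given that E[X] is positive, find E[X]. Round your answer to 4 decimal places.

(E[X])² = E[X²] − Var(X) = 65.2 − 64.9696 = 0.2304
E[X] = √0.2304 = 0.48

0.4800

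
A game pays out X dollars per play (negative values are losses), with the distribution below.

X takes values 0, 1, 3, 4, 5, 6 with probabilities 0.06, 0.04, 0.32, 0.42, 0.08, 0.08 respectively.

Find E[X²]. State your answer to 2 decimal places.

E[X²] = (0)²(0.06) + (1)²(0.04) + (3)²(0.32) + (4)²(0.42) + (5)²(0.08) + (6)²(0.08) = 14.52

14.52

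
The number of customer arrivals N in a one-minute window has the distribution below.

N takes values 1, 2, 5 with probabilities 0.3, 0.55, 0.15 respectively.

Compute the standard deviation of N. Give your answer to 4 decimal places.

1.2757

E[N] = (1)(0.3) + (2)(0.55) + (5)(0.15) = 2.15
E[N²] = (1)²(0.3) + (2)²(0.55) + (5)²(0.15) = 6.25
V(N) = E[N²] − (E[N])² = 6.25 − (2.15)² = 1.6275
sd(N) = √1.6275 ≈ 1.2757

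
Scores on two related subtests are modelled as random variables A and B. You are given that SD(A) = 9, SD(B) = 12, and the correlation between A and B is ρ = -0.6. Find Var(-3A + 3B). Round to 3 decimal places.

Var(A) = (9)² = 81;  Var(B) = (12)² = 144
cov(A,B) = ρ·SD(A)·SD(B) = -0.6·9·12 = -64.8
Var(-3A + 3B) = (-3)²·Var(A) + (3)²·Var(B) + 2·(-3)·(3)·cov(A,B)
= 9·81 + 9·144 + -18·-64.8 = 3191.4

3191.400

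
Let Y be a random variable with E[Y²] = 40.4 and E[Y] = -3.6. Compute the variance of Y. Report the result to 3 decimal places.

V(Y) = 40.4 − (-3.6)² = 27.44

27.440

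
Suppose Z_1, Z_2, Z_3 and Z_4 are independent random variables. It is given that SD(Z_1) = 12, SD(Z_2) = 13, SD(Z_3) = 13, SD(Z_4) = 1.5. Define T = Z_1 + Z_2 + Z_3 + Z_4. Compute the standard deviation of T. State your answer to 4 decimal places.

V(Z_1) = 144, V(Z_2) = 169, V(Z_3) = 169, V(Z_4) = 2.25
By independence, V(T) = (1)²V(Z_1) + (1)²V(Z_2) + (1)²V(Z_3) + (1)²V(Z_4)
= (1)²·144 + (1)²·169 + (1)²·169 + (1)²·2.25 = 484.25
SD(T) = √484.25 ≈ 22.0057

22.0057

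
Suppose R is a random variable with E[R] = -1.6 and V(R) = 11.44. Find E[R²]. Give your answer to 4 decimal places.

14.0000

E[R²] = V(R) + (E[R])² = 11.44 + (-1.6)² = 14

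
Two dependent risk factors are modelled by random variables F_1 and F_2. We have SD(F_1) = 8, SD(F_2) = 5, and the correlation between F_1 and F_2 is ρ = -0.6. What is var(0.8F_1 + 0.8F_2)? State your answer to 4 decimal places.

26.2400

var(F_1) = (8)² = 64;  var(F_2) = (5)² = 25
Cov(F_1,F_2) = ρ·SD(F_1)·SD(F_2) = -0.6·8·5 = -24
var(0.8F_1 + 0.8F_2) = (0.8)²·var(F_1) + (0.8)²·var(F_2) + 2·(0.8)·(0.8)·Cov(F_1,F_2)
= 0.64·64 + 0.64·25 + 1.28·-24 = 26.24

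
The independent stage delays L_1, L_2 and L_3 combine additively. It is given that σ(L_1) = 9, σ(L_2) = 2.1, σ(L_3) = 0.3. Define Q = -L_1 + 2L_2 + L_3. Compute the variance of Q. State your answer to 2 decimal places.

var(L_1) = 81, var(L_2) = 4.41, var(L_3) = 0.09
By independence, var(Q) = (-1)²var(L_1) + (2)²var(L_2) + (1)²var(L_3)
= (-1)²·81 + (2)²·4.41 + (1)²·0.09 = 98.73

98.73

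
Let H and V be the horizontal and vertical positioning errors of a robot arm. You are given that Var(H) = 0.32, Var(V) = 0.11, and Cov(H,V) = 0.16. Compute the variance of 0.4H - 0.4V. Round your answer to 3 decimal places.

Var(0.4H - 0.4V) = (0.4)²·Var(H) + (-0.4)²·Var(V) + 2·(0.4)·(-0.4)·Cov(H,V)
= 0.16·0.32 + 0.16·0.11 + -0.32·0.16 = 0.0176

0.018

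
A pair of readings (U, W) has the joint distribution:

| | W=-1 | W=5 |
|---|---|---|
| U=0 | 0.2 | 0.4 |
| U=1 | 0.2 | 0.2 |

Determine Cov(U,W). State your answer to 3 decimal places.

-0.240

E[U] = 0.4,  E[W] = 2.6
E[UW] = 0.8
Cov(U,W) = E[UW] − E[U]E[W] = 0.8 − (0.4)(2.6) = -0.24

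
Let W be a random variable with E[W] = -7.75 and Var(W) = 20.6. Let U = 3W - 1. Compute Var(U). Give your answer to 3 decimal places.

185.400

Var(3W - 1) = (3)²·Var(W) = 9·20.6 = 185.4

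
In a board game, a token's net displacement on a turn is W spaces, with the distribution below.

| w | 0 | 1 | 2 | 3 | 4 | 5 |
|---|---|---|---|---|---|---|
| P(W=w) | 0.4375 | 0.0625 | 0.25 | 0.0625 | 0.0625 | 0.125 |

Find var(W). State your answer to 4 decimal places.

E[W] = (0)(0.4375) + (1)(0.0625) + (2)(0.25) + (3)(0.0625) + (4)(0.0625) + (5)(0.125) = 1.625
E[W²] = (0)²(0.4375) + (1)²(0.0625) + (2)²(0.25) + (3)²(0.0625) + (4)²(0.0625) + (5)²(0.125) = 5.75
var(W) = E[W²] − (E[W])² = 5.75 − (1.625)² = 3.109375

3.1094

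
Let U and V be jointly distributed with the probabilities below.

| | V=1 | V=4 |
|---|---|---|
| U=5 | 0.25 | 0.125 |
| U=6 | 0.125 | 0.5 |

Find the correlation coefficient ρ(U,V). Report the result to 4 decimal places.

E[U] = 5.625,  E[V] = 2.875
E[UV] = 16.5
cov(U,V) = E[UV] − E[U]E[V] = 16.5 − (5.625)(2.875) = 0.328125
var(U) = 0.234375,  var(V) = 2.109375
ρ = 0.328125 / √(0.234375·2.109375) ≈ 0.4667

0.4667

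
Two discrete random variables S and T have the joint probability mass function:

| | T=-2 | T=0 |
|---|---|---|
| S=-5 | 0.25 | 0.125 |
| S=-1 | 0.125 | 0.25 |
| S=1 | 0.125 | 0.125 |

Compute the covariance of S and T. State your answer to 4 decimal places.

E[S] = -2,  E[T] = -1
E[ST] = 2.5
cov(S,T) = E[ST] − E[S]E[T] = 2.5 − (-2)(-1) = 0.5

0.5000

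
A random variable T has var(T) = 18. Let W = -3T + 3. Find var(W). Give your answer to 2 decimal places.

162.00

var(-3T + 3) = (-3)²·var(T) = 9·18 = 162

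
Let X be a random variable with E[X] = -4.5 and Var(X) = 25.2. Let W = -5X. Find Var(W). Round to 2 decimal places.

630.00

Var(-5X) = (-5)²·Var(X) = 25·25.2 = 630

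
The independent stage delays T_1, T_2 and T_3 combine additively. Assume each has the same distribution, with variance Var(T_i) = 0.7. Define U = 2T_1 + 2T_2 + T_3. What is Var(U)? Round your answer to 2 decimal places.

6.30

By independence, Var(U) = (2)²Var(T_1) + (2)²Var(T_2) + (1)²Var(T_3)
= (2)²·0.7 + (2)²·0.7 + (1)²·0.7 = 6.3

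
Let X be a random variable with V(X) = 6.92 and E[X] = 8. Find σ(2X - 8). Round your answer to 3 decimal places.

5.261

V(2X - 8) = (2)²·6.92 = 27.68
σ(2X - 8) = √27.68 ≈ 5.261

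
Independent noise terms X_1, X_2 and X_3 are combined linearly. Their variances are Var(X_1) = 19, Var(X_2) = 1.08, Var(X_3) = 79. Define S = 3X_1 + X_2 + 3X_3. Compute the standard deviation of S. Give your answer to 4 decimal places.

29.7167

By independence, Var(S) = (3)²Var(X_1) + (1)²Var(X_2) + (3)²Var(X_3)
= (3)²·19 + (1)²·1.08 + (3)²·79 = 883.08
SD(S) = √883.08 ≈ 29.7167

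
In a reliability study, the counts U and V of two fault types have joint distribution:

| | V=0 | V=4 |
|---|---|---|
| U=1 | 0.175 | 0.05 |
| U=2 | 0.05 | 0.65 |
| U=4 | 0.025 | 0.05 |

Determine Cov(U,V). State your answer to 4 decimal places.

E[U] = 1.925,  E[V] = 3
E[UV] = 6.2
Cov(U,V) = E[UV] − E[U]E[V] = 6.2 − (1.925)(3) = 0.425

0.4250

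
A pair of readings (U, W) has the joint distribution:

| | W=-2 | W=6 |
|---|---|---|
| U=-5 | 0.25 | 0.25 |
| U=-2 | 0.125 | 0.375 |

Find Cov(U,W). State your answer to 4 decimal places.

1.5000

E[U] = -3.5,  E[W] = 3
E[UW] = -9
Cov(U,W) = E[UW] − E[U]E[W] = -9 − (-3.5)(3) = 1.5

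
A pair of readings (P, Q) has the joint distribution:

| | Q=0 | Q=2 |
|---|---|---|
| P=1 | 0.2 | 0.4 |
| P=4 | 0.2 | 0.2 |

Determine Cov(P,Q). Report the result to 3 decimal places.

-0.240

E[P] = 2.2,  E[Q] = 1.2
E[PQ] = 2.4
Cov(P,Q) = E[PQ] − E[P]E[Q] = 2.4 − (2.2)(1.2) = -0.24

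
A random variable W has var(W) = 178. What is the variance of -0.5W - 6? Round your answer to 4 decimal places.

var(-0.5W - 6) = (-0.5)²·var(W) = 0.25·178 = 44.5

44.5000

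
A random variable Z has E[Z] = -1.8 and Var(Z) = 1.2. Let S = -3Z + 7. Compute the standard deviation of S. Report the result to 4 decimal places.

3.2863

Var(-3Z + 7) = (-3)²·1.2 = 10.8
SD(S) = √10.8 ≈ 3.2863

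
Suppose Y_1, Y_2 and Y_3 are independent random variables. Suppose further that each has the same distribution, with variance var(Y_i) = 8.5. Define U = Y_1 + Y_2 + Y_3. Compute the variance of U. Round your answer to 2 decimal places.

By independence, var(U) = (1)²var(Y_1) + (1)²var(Y_2) + (1)²var(Y_3)
= (1)²·8.5 + (1)²·8.5 + (1)²·8.5 = 25.5

25.50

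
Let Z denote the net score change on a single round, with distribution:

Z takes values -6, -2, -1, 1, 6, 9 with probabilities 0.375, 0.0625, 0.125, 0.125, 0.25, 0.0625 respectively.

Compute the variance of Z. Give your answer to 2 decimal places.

E[Z] = (-6)(0.375) + (-2)(0.0625) + (-1)(0.125) + (1)(0.125) + (6)(0.25) + (9)(0.0625) = -0.3125
E[Z²] = (-6)²(0.375) + (-2)²(0.0625) + (-1)²(0.125) + (1)²(0.125) + (6)²(0.25) + (9)²(0.0625) = 28.0625
Var(Z) = E[Z²] − (E[Z])² = 28.0625 − (-0.3125)² = 27.96484375

27.96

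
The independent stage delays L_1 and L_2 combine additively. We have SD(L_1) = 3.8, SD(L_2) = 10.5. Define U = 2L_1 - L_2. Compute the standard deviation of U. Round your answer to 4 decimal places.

var(L_1) = 14.44, var(L_2) = 110.25
By independence, var(U) = (2)²var(L_1) + (-1)²var(L_2)
= (2)²·14.44 + (-1)²·110.25 = 168.01
SD(U) = √168.01 ≈ 12.9619

12.9619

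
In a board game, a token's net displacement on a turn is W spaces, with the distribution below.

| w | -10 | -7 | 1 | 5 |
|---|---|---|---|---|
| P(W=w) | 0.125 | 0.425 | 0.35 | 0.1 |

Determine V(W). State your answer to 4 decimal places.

24.7844

E[W] = (-10)(0.125) + (-7)(0.425) + (1)(0.35) + (5)(0.1) = -3.375
E[W²] = (-10)²(0.125) + (-7)²(0.425) + (1)²(0.35) + (5)²(0.1) = 36.175
V(W) = E[W²] − (E[W])² = 36.175 − (-3.375)² = 24.784375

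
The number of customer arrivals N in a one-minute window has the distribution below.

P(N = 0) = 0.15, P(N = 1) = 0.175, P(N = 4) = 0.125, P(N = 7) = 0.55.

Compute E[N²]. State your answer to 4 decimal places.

E[N²] = (0)²(0.15) + (1)²(0.175) + (4)²(0.125) + (7)²(0.55) = 29.125

29.1250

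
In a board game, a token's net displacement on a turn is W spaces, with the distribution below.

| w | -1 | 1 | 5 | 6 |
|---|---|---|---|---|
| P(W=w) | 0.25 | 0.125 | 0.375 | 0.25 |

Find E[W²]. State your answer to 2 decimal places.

18.75

E[W²] = (-1)²(0.25) + (1)²(0.125) + (5)²(0.375) + (6)²(0.25) = 18.75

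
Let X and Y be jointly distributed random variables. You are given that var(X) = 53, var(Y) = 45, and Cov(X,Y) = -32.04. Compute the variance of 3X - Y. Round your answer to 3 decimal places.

var(3X - Y) = (3)²·var(X) + (-1)²·var(Y) + 2·(3)·(-1)·Cov(X,Y)
= 9·53 + 1·45 + -6·-32.04 = 714.24

714.240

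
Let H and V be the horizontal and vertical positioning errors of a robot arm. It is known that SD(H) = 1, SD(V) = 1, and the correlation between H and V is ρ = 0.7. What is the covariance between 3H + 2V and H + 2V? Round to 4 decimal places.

Var(H) = (1)² = 1;  Var(V) = (1)² = 1
Cov(H,V) = ρ·SD(H)·SD(V) = 0.7·1·1 = 0.7
Cov(3H + 2V, H + 2V) = (3)(1)Var(H) + (2)(2)Var(V) + [(3)(2) + (2)(1)]Cov(H,V)
= 3·1 + 4·1 + 8·0.7 = 12.6

12.6000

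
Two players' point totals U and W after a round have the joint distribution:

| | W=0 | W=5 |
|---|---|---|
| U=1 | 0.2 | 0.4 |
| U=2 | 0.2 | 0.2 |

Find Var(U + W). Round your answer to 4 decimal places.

E[U] = 1.4,  E[W] = 3,  E[UW] = 4
Var(U) = 2.2 − (1.4)² = 0.24;  Var(W) = 15 − (3)² = 6
Cov(U,W) = 4 − (1.4)(3) = -0.2
Var(U + W) = (1)²·0.24 + (1)²·6 + 2·(1)·(1)·-0.2 = 5.84

5.8400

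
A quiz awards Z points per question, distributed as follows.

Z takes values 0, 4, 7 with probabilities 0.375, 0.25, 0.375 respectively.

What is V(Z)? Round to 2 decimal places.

9.23

E[Z] = (0)(0.375) + (4)(0.25) + (7)(0.375) = 3.625
E[Z²] = (0)²(0.375) + (4)²(0.25) + (7)²(0.375) = 22.375
V(Z) = E[Z²] − (E[Z])² = 22.375 − (3.625)² = 9.234375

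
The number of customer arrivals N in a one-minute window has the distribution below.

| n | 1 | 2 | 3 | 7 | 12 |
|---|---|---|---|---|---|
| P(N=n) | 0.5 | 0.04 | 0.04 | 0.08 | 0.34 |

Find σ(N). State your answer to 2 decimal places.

E[N] = (1)(0.5) + (2)(0.04) + (3)(0.04) + (7)(0.08) + (12)(0.34) = 5.34
E[N²] = (1)²(0.5) + (2)²(0.04) + (3)²(0.04) + (7)²(0.08) + (12)²(0.34) = 53.9
V(N) = E[N²] − (E[N])² = 53.9 − (5.34)² = 25.3844
σ(N) = √25.3844 ≈ 5.04

5.04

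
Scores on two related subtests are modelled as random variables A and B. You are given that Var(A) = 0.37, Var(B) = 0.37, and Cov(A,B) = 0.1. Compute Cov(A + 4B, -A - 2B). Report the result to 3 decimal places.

Cov(A + 4B, -A - 2B) = (1)(-1)Var(A) + (4)(-2)Var(B) + [(1)(-2) + (4)(-1)]Cov(A,B)
= -1·0.37 + -8·0.37 + -6·0.1 = -3.93

-3.930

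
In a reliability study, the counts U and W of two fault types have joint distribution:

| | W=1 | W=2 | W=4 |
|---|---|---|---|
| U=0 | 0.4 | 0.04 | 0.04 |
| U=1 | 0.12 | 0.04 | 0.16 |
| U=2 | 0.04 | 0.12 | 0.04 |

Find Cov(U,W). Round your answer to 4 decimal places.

0.3376

E[U] = 0.72,  E[W] = 1.92
E[UW] = 1.72
Cov(U,W) = E[UW] − E[U]E[W] = 1.72 − (0.72)(1.92) = 0.3376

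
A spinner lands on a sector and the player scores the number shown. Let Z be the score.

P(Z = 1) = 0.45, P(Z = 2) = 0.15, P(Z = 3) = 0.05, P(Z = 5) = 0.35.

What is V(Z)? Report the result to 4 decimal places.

3.2275

E[Z] = (1)(0.45) + (2)(0.15) + (3)(0.05) + (5)(0.35) = 2.65
E[Z²] = (1)²(0.45) + (2)²(0.15) + (3)²(0.05) + (5)²(0.35) = 10.25
V(Z) = E[Z²] − (E[Z])² = 10.25 − (2.65)² = 3.2275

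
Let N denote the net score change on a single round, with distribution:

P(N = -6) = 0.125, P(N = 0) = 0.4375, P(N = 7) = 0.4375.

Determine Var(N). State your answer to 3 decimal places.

20.590

E[N] = (-6)(0.125) + (0)(0.4375) + (7)(0.4375) = 2.3125
E[N²] = (-6)²(0.125) + (0)²(0.4375) + (7)²(0.4375) = 25.9375
Var(N) = E[N²] − (E[N])² = 25.9375 − (2.3125)² = 20.58984375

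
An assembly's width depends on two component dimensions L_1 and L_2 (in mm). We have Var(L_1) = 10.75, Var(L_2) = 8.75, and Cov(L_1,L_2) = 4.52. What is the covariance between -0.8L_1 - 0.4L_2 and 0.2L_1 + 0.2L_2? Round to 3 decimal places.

Cov(-0.8L_1 - 0.4L_2, 0.2L_1 + 0.2L_2) = (-0.8)(0.2)Var(L_1) + (-0.4)(0.2)Var(L_2) + [(-0.8)(0.2) + (-0.4)(0.2)]Cov(L_1,L_2)
= -0.16·10.75 + -0.08·8.75 + -0.24·4.52 = -3.5048

-3.505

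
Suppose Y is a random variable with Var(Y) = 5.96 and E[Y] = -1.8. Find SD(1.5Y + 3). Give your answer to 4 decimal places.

Var(1.5Y + 3) = (1.5)²·5.96 = 13.41
SD(1.5Y + 3) = √13.41 ≈ 3.6620

3.6620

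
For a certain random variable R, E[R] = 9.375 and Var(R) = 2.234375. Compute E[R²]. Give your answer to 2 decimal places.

E[R²] = Var(R) + (E[R])² = 2.234375 + (9.375)² = 90.125

90.13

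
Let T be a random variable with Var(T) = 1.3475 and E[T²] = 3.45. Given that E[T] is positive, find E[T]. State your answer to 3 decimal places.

(E[T])² = E[T²] − Var(T) = 3.45 − 1.3475 = 2.1025
E[T] = √2.1025 = 1.45

1.450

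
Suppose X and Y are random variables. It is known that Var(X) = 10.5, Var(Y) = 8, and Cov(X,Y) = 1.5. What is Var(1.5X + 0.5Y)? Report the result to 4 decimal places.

27.8750

Var(1.5X + 0.5Y) = (1.5)²·Var(X) + (0.5)²·Var(Y) + 2·(1.5)·(0.5)·Cov(X,Y)
= 2.25·10.5 + 0.25·8 + 1.5·1.5 = 27.875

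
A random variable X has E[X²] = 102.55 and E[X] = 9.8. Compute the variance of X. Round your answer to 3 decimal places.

6.510

Var(X) = 102.55 − (9.8)² = 6.51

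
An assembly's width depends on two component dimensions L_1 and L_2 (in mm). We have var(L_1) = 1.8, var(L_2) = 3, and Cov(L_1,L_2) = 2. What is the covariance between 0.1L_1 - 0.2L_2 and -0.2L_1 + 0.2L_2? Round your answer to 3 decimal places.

-0.036

Cov(0.1L_1 - 0.2L_2, -0.2L_1 + 0.2L_2) = (0.1)(-0.2)var(L_1) + (-0.2)(0.2)var(L_2) + [(0.1)(0.2) + (-0.2)(-0.2)]Cov(L_1,L_2)
= -0.02·1.8 + -0.04·3 + 0.06·2 = -0.036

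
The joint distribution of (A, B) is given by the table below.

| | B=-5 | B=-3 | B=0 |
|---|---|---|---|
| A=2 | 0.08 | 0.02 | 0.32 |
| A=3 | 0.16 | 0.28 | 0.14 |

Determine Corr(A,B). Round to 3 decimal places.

E[A] = 2.58,  E[B] = -2.1
E[AB] = -5.84
Cov(A,B) = E[AB] − E[A]E[B] = -5.84 − (2.58)(-2.1) = -0.422
V(A) = 0.2436,  V(B) = 4.29
ρ = -0.422 / √(0.2436·4.29) ≈ -0.413

-0.413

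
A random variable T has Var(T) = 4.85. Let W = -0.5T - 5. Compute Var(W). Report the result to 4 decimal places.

1.2125

Var(-0.5T - 5) = (-0.5)²·Var(T) = 0.25·4.85 = 1.2125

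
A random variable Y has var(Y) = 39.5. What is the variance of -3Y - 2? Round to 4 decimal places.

var(-3Y - 2) = (-3)²·var(Y) = 9·39.5 = 355.5

355.5000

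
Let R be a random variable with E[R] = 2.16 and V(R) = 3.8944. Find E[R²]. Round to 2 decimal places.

8.56

E[R²] = V(R) + (E[R])² = 3.8944 + (2.16)² = 8.56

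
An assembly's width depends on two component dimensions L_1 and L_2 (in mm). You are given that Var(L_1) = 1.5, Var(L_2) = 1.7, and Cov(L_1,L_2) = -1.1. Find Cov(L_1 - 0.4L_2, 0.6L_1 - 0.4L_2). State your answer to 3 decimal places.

Cov(L_1 - 0.4L_2, 0.6L_1 - 0.4L_2) = (1)(0.6)Var(L_1) + (-0.4)(-0.4)Var(L_2) + [(1)(-0.4) + (-0.4)(0.6)]Cov(L_1,L_2)
= 0.6·1.5 + 0.16·1.7 + -0.64·-1.1 = 1.876

1.876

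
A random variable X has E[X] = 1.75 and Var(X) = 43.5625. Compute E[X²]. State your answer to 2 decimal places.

46.63

E[X²] = Var(X) + (E[X])² = 43.5625 + (1.75)² = 46.625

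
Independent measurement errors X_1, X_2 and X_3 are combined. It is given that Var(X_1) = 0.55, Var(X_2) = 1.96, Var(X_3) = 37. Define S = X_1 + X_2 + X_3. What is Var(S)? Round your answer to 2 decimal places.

By independence, Var(S) = (1)²Var(X_1) + (1)²Var(X_2) + (1)²Var(X_3)
= (1)²·0.55 + (1)²·1.96 + (1)²·37 = 39.51

39.51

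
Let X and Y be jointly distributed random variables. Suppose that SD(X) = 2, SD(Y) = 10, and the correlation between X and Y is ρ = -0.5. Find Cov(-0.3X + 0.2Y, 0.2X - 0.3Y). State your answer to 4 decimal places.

-7.5400

Var(X) = (2)² = 4;  Var(Y) = (10)² = 100
Cov(X,Y) = ρ·SD(X)·SD(Y) = -0.5·2·10 = -10
Cov(-0.3X + 0.2Y, 0.2X - 0.3Y) = (-0.3)(0.2)Var(X) + (0.2)(-0.3)Var(Y) + [(-0.3)(-0.3) + (0.2)(0.2)]Cov(X,Y)
= -0.06·4 + -0.06·100 + 0.13·-10 = -7.54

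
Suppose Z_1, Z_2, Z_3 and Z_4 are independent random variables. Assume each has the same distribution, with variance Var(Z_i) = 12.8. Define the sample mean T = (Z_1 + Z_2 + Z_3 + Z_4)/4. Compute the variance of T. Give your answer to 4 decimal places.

By independence, Var(T) = (0.25)²Var(Z_1) + (0.25)²Var(Z_2) + (0.25)²Var(Z_3) + (0.25)²Var(Z_4)
= (0.25)²·12.8 + (0.25)²·12.8 + (0.25)²·12.8 + (0.25)²·12.8 = 3.2

3.2000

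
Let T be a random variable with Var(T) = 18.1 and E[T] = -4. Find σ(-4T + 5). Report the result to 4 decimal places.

Var(-4T + 5) = (-4)²·18.1 = 289.6
σ(-4T + 5) = √289.6 ≈ 17.0176

17.0176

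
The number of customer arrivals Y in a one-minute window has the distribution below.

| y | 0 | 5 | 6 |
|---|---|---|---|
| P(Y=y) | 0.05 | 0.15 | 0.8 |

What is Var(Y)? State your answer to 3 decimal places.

E[Y] = (0)(0.05) + (5)(0.15) + (6)(0.8) = 5.55
E[Y²] = (0)²(0.05) + (5)²(0.15) + (6)²(0.8) = 32.55
Var(Y) = E[Y²] − (E[Y])² = 32.55 − (5.55)² = 1.7475

1.748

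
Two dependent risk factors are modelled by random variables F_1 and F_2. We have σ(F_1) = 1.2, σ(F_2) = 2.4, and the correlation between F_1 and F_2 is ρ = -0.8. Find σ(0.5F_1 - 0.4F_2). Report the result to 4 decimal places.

Var(F_1) = (1.2)² = 1.44;  Var(F_2) = (2.4)² = 5.76
Cov(F_1,F_2) = ρ·σ(F_1)·σ(F_2) = -0.8·1.2·2.4 = -2.304
Var(0.5F_1 - 0.4F_2) = (0.5)²·Var(F_1) + (-0.4)²·Var(F_2) + 2·(0.5)·(-0.4)·Cov(F_1,F_2)
= 0.25·1.44 + 0.16·5.76 + -0.4·-2.304 = 2.2032
σ(0.5F_1 - 0.4F_2) = √2.2032 ≈ 1.4843

1.4843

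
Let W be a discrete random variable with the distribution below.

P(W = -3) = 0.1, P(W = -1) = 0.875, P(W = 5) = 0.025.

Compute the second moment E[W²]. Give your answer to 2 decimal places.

E[W²] = (-3)²(0.1) + (-1)²(0.875) + (5)²(0.025) = 2.4

2.40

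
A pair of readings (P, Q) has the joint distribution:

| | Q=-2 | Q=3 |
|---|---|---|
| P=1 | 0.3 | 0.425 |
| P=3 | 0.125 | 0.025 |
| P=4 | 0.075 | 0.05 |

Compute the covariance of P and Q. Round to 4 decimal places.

E[P] = 1.675,  E[Q] = 0.5
E[PQ] = 0.15
Cov(P,Q) = E[PQ] − E[P]E[Q] = 0.15 − (1.675)(0.5) = -0.6875

-0.6875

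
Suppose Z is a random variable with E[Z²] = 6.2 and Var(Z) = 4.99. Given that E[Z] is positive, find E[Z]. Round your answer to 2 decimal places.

(E[Z])² = E[Z²] − Var(Z) = 6.2 − 4.99 = 1.21
E[Z] = √1.21 = 1.1

1.10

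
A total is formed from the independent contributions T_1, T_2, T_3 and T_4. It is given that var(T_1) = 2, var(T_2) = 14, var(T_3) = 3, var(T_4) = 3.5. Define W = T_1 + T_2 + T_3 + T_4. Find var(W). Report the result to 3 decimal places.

By independence, var(W) = (1)²var(T_1) + (1)²var(T_2) + (1)²var(T_3) + (1)²var(T_4)
= (1)²·2 + (1)²·14 + (1)²·3 + (1)²·3.5 = 22.5

22.500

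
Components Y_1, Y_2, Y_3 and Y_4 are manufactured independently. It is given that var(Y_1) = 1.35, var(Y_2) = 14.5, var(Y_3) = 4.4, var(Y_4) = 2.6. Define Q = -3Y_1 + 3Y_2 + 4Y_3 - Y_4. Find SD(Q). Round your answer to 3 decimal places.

14.685

By independence, var(Q) = (-3)²var(Y_1) + (3)²var(Y_2) + (4)²var(Y_3) + (-1)²var(Y_4)
= (-3)²·1.35 + (3)²·14.5 + (4)²·4.4 + (-1)²·2.6 = 215.65
SD(Q) = √215.65 ≈ 14.685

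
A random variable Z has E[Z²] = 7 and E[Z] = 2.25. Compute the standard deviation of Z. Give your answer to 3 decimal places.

1.392

Var(Z) = 7 − (2.25)² = 1.9375
SD(Z) = √1.9375 ≈ 1.392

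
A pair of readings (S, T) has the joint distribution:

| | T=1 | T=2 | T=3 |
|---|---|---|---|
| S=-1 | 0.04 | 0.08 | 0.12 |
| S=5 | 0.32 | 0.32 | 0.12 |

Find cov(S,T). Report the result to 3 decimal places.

E[S] = 3.56,  E[T] = 1.88
E[ST] = 6.04
cov(S,T) = E[ST] − E[S]E[T] = 6.04 − (3.56)(1.88) = -0.6528

-0.653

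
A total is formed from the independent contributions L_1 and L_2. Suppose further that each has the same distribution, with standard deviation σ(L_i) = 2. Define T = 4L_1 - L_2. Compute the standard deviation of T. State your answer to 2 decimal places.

8.25

Var(L_i) = (2)² = 4
By independence, Var(T) = (4)²Var(L_1) + (-1)²Var(L_2)
= (4)²·4 + (-1)²·4 = 68
σ(T) = √68 ≈ 8.25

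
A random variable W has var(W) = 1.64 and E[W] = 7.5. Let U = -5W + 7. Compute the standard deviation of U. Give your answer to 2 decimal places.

var(-5W + 7) = (-5)²·1.64 = 41
SD(U) = √41 ≈ 6.40

6.40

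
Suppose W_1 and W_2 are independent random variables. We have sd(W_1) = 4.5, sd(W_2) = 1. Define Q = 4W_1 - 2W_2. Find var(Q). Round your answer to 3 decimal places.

var(W_1) = 20.25, var(W_2) = 1
By independence, var(Q) = (4)²var(W_1) + (-2)²var(W_2)
= (4)²·20.25 + (-2)²·1 = 328

328.000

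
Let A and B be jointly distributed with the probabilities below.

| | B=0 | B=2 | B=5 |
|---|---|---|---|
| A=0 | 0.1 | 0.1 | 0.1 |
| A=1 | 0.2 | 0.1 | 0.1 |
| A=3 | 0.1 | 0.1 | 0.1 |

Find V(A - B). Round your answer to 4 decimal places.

E[A] = 1.3,  E[B] = 2.1,  E[AB] = 2.8
V(A) = 3.1 − (1.3)² = 1.41;  V(B) = 8.7 − (2.1)² = 4.29
Cov(A,B) = 2.8 − (1.3)(2.1) = 0.07
V(A - B) = (1)²·1.41 + (-1)²·4.29 + 2·(1)·(-1)·0.07 = 5.56

5.5600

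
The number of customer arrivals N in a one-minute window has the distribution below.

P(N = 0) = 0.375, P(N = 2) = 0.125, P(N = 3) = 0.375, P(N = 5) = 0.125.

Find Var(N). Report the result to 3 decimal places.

3.000

E[N] = (0)(0.375) + (2)(0.125) + (3)(0.375) + (5)(0.125) = 2
E[N²] = (0)²(0.375) + (2)²(0.125) + (3)²(0.375) + (5)²(0.125) = 7
Var(N) = E[N²] − (E[N])² = 7 − (2)² = 3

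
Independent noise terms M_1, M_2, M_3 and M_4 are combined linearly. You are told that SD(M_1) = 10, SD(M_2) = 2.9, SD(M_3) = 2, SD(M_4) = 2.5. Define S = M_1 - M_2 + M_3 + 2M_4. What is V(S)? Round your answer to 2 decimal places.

137.41

V(M_1) = 100, V(M_2) = 8.41, V(M_3) = 4, V(M_4) = 6.25
By independence, V(S) = (1)²V(M_1) + (-1)²V(M_2) + (1)²V(M_3) + (2)²V(M_4)
= (1)²·100 + (-1)²·8.41 + (1)²·4 + (2)²·6.25 = 137.41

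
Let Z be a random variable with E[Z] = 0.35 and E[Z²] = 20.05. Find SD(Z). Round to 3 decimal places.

Var(Z) = 20.05 − (0.35)² = 19.9275
SD(Z) = √19.9275 ≈ 4.464

4.464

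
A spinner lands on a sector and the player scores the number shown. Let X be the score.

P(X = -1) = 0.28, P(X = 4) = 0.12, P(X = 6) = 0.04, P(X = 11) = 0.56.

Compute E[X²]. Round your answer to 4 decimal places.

E[X²] = (-1)²(0.28) + (4)²(0.12) + (6)²(0.04) + (11)²(0.56) = 71.4

71.4000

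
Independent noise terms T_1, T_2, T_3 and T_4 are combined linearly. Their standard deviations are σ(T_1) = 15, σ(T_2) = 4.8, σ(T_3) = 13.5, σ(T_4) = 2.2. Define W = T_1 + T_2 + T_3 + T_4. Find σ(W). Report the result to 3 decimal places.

var(T_1) = 225, var(T_2) = 23.04, var(T_3) = 182.25, var(T_4) = 4.84
By independence, var(W) = (1)²var(T_1) + (1)²var(T_2) + (1)²var(T_3) + (1)²var(T_4)
= (1)²·225 + (1)²·23.04 + (1)²·182.25 + (1)²·4.84 = 435.13
σ(W) = √435.13 ≈ 20.860

20.860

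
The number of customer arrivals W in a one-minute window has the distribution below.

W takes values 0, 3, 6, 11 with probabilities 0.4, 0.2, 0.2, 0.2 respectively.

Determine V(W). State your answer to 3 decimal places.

17.200

E[W] = (0)(0.4) + (3)(0.2) + (6)(0.2) + (11)(0.2) = 4
E[W²] = (0)²(0.4) + (3)²(0.2) + (6)²(0.2) + (11)²(0.2) = 33.2
V(W) = E[W²] − (E[W])² = 33.2 − (4)² = 17.2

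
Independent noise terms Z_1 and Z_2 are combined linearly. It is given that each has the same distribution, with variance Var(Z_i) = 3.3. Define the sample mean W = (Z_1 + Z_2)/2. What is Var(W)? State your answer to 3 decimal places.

By independence, Var(W) = (0.5)²Var(Z_1) + (0.5)²Var(Z_2)
= (0.5)²·3.3 + (0.5)²·3.3 = 1.65

1.650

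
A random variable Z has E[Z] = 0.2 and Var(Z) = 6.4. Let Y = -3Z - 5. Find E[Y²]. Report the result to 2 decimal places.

E[-3Z - 5] = -3·0.2 − 5 = -5.6
Var(-3Z - 5) = (-3)²·6.4 = 57.6
E[Y²] = Var(Y) + (E[Y])² = 57.6 + (-5.6)² = 88.96

88.96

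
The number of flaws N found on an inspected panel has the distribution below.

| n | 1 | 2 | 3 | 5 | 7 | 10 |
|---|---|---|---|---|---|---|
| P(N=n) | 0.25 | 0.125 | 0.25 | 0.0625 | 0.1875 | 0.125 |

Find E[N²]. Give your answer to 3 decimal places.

E[N²] = (1)²(0.25) + (2)²(0.125) + (3)²(0.25) + (5)²(0.0625) + (7)²(0.1875) + (10)²(0.125) = 26.25

26.250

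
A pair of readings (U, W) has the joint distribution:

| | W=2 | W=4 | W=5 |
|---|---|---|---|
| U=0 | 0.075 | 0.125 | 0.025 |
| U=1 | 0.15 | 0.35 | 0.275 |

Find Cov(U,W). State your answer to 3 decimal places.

E[U] = 0.775,  E[W] = 3.85
E[UW] = 3.075
Cov(U,W) = E[UW] − E[U]E[W] = 3.075 − (0.775)(3.85) = 0.09125

0.091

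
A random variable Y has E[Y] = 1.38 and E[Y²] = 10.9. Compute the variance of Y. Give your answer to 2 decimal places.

Var(Y) = 10.9 − (1.38)² = 8.9956

9.00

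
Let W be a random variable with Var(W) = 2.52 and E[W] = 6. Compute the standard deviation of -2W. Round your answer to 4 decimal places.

3.1749

Var(-2W) = (-2)²·2.52 = 10.08
SD(-2W) = √10.08 ≈ 3.1749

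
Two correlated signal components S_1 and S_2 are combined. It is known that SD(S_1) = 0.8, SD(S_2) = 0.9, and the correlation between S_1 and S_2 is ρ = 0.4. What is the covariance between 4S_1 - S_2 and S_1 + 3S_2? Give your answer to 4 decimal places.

3.2980

var(S_1) = (0.8)² = 0.64;  var(S_2) = (0.9)² = 0.81
Cov(S_1,S_2) = ρ·SD(S_1)·SD(S_2) = 0.4·0.8·0.9 = 0.288
Cov(4S_1 - S_2, S_1 + 3S_2) = (4)(1)var(S_1) + (-1)(3)var(S_2) + [(4)(3) + (-1)(1)]Cov(S_1,S_2)
= 4·0.64 + -3·0.81 + 11·0.288 = 3.298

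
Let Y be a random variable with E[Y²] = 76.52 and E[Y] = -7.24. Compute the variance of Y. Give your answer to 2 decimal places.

24.10

var(Y) = 76.52 − (-7.24)² = 24.1024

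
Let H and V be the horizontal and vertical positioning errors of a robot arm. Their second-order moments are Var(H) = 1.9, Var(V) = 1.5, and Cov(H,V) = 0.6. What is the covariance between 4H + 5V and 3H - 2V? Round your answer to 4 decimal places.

Cov(4H + 5V, 3H - 2V) = (4)(3)Var(H) + (5)(-2)Var(V) + [(4)(-2) + (5)(3)]Cov(H,V)
= 12·1.9 + -10·1.5 + 7·0.6 = 12

12.0000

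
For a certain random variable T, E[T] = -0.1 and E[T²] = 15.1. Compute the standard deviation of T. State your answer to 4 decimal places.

3.8846

Var(T) = 15.1 − (-0.1)² = 15.09
sd(T) = √15.09 ≈ 3.8846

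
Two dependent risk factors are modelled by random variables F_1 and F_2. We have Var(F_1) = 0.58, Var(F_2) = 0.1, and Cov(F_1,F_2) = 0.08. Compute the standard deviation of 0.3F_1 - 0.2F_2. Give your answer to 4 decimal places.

Var(0.3F_1 - 0.2F_2) = (0.3)²·Var(F_1) + (-0.2)²·Var(F_2) + 2·(0.3)·(-0.2)·Cov(F_1,F_2)
= 0.09·0.58 + 0.04·0.1 + -0.12·0.08 = 0.0466
SD(0.3F_1 - 0.2F_2) = √0.0466 ≈ 0.2159

0.2159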